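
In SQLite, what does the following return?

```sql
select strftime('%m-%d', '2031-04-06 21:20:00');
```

`%m-%d` extracts the month-day: 04-06.

04-06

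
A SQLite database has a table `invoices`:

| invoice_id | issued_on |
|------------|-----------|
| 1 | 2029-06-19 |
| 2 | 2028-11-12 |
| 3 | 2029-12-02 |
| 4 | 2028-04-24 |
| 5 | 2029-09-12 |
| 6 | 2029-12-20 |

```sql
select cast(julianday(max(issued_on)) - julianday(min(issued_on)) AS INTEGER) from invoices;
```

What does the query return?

MIN = 2028-04-24, MAX = 2029-12-20.
6 days remain in April 2028 after the 24th (30 − 24).
Full months from May 2028 through November 2029 contribute their day counts.
Then 20 days into December 2029.
Total: 6 + 31 + 30 + 31 + 31 + 30 + 31 + 30 + 31 + 31 + 28 + 31 + 30 + 31 + 30 + 31 + 31 + 30 + 31 + 30 + 20 = 605.

605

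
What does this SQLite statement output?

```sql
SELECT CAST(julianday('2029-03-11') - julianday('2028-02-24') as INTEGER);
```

381

5 days remain in February 2028 after the 24th (29 − 24).
Full months from March 2028 through February 2029 contribute their day counts.
Then 11 days into March 2029.
Total: 5 + 31 + 30 + 31 + 30 + 31 + 31 + 30 + 31 + 30 + 31 + 31 + 28 + 11 = 381.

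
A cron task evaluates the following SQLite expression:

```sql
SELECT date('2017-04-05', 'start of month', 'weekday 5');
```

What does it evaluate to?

2017-04-07

`start of month` rewinds 2017-04-05 to 2017-04-01.
`weekday 5` advances to the next Friday; 2017-04-01 is a Saturday, so it moves forward to 2017-04-07.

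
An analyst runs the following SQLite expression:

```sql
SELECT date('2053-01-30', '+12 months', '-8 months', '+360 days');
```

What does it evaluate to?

Adding +12 months to 2053-01-30 gives 2054-01-30.
Adding -8 months to 2054-01-30 gives 2053-05-30.
Applying '+360 days' to 2053-05-30: counting 360 days forward gives 2054-05-25.

2054-05-25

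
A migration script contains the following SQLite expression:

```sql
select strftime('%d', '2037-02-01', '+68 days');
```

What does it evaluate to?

10

First apply '+68 days': 2037-02-01 → 2037-04-10.
`%d` extracts the 2-digit day of month: 10.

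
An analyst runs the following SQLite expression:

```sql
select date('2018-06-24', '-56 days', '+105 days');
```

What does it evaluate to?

2018-08-12

Applying '-56 days' to 2018-06-24: counting 56 days back gives 2018-04-29.
Applying '+105 days' to 2018-04-29: counting 105 days forward gives 2018-08-12.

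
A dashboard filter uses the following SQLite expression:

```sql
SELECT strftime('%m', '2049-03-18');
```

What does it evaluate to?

03

`%m` extracts the 2-digit month (01-12): 03.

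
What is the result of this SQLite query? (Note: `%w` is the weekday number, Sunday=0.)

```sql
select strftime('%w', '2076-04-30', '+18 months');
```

First apply '+18 months': 2076-04-30 → 2077-10-30.
2077-10-30 is a Saturday; with Sunday=0 that is 6.

6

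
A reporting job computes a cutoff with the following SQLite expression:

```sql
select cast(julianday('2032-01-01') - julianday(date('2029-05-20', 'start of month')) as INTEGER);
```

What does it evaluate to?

975

`start of month` rewinds 2029-05-20 to 2029-05-01.
30 days remain in May 2029 after the 1st (31 − 1).
Full months from June 2029 through December 2031 contribute their day counts.
Then 1 day into January 2032.
Total: 30 + 30 + 31 + 31 + 30 + 31 + 30 + 31 + 31 + 28 + 31 + 30 + 31 + 30 + 31 + 31 + 30 + 31 + 30 + 31 + 31 + 28 + 31 + 30 + 31 + 30 + 31 + 31 + 30 + 31 + 30 + 31 + 1 = 975.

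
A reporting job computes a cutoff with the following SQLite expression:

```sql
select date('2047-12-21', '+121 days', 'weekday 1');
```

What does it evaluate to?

2048-04-20

Applying '+121 days' to 2047-12-21: counting 121 days forward gives 2048-04-20.
`weekday 1` advances to the next Monday; 2048-04-20 is already a Monday, so it stays at 2048-04-20.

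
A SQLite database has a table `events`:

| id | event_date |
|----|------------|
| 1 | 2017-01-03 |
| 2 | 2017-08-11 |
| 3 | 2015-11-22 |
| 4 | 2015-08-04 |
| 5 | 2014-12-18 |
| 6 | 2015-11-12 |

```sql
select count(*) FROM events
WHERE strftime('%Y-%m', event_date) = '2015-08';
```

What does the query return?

Rows with year-month 2015-08: 2015-08-04 → 1.

1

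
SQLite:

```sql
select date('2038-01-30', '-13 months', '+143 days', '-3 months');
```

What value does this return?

Adding -13 months to 2038-01-30 gives 2036-12-30.
Applying '+143 days' to 2036-12-30: counting 143 days forward gives 2037-05-22.
Adding -3 months to 2037-05-22 gives 2037-02-22.

2037-02-22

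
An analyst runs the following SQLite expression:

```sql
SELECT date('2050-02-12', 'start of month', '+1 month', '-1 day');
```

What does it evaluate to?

2050-02-28

`start of month` rewinds 2050-02-12 to 2050-02-01.
Adding +1 month to 2050-02-01 gives 2050-03-01.
Going back 1 day from 2050-03-01 reaches 2050-02-28 (last day of February, 28 days).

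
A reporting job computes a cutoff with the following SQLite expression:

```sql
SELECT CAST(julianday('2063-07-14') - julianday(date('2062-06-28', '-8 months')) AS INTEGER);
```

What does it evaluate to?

624

Adding -8 months to 2062-06-28 gives 2061-10-28.
3 days remain in October 2061 after the 28th (31 − 28).
Full months from November 2061 through June 2063 contribute their day counts.
Then 14 days into July 2063.
Total: 3 + 30 + 31 + 31 + 28 + 31 + 30 + 31 + 30 + 31 + 31 + 30 + 31 + 30 + 31 + 31 + 28 + 31 + 30 + 31 + 30 + 14 = 624.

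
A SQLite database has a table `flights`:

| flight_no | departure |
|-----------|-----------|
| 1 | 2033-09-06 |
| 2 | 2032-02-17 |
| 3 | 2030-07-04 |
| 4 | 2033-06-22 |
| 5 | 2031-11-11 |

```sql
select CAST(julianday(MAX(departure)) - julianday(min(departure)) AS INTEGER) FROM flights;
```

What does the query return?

MIN = 2030-07-04, MAX = 2033-09-06.
27 days remain in July 2030 after the 4th (31 − 4).
Full months from August 2030 through August 2033 contribute their day counts.
Then 6 days into September 2033.
Total: 27 + 31 + 30 + 31 + 30 + 31 + 31 + 28 + 31 + 30 + 31 + 30 + 31 + 31 + 30 + 31 + 30 + 31 + 31 + 29 + 31 + 30 + 31 + 30 + 31 + 31 + 30 + 31 + 30 + 31 + 31 + 28 + 31 + 30 + 31 + 30 + 31 + 31 + 6 = 1160.

1160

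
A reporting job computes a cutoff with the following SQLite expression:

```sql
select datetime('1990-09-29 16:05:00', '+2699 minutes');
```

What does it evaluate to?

2699 minutes = 44h 59m; +2699 minutes from 1990-09-29 16:05:00 is 1990-10-01 13:04:00 (crosses midnight).

1990-10-01 13:04:00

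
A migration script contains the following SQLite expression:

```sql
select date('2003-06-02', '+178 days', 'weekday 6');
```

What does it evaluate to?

2003-11-29

Applying '+178 days' to 2003-06-02: counting 178 days forward gives 2003-11-27.
`weekday 6` advances to the next Saturday; 2003-11-27 is a Thursday, so it moves forward to 2003-11-29.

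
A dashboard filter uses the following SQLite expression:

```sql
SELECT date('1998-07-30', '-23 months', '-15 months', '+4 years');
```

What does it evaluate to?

Adding -23 months to 1998-07-30 gives 1996-08-30.
Adding -15 months to 1996-08-30 gives 1995-05-30.
Adding +4 years to 1995-05-30 gives 1999-05-30.

1999-05-30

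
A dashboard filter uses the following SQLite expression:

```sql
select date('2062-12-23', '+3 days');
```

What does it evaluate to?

2062-12-26

Advancing 3 more days within December lands on 2062-12-26.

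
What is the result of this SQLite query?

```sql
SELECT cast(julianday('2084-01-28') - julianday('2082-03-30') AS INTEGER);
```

669

1 day remains in March 2082 after the 30th (31 − 30).
Full months from April 2082 through December 2083 contribute their day counts.
Then 28 days into January 2084.
Total: 1 + 30 + 31 + 30 + 31 + 31 + 30 + 31 + 30 + 31 + 31 + 28 + 31 + 30 + 31 + 30 + 31 + 31 + 30 + 31 + 30 + 31 + 28 = 669.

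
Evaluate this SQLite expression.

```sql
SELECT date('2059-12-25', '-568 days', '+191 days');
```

Applying '-568 days' to 2059-12-25: counting 568 days back gives 2058-06-05.
Applying '+191 days' to 2058-06-05: counting 191 days forward gives 2058-12-13.

2058-12-13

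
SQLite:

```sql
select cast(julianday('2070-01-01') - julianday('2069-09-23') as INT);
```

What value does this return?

7 days remain in September 2069 after the 23rd (30 − 23).
October 2069: 31 days.
November 2069: 30 days.
December 2069: 31 days.
Then 1 day into January 2070.
Total: 7 + 31 + 30 + 31 + 1 = 100.

100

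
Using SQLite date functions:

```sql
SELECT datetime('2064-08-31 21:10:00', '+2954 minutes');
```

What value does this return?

2064-09-02 22:24:00

2954 minutes = 49h 14m; +2954 minutes from 2064-08-31 21:10:00 is 2064-09-02 22:24:00 (crosses midnight).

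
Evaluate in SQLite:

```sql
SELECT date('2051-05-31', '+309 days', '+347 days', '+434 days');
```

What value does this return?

2054-05-25

Applying '+309 days' to 2051-05-31: counting 309 days forward gives 2052-04-04.
Applying '+347 days' to 2052-04-04: counting 347 days forward gives 2053-03-17.
Applying '+434 days' to 2053-03-17: counting 434 days forward gives 2054-05-25.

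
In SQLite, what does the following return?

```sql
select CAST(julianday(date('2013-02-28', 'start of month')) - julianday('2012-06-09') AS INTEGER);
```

237

`start of month` rewinds 2013-02-28 to 2013-02-01.
21 days remain in June 2012 after the 9th (30 − 9).
Full months from July 2012 through January 2013 contribute their day counts.
Then 1 day into February 2013.
Total: 21 + 31 + 31 + 30 + 31 + 30 + 31 + 31 + 1 = 237.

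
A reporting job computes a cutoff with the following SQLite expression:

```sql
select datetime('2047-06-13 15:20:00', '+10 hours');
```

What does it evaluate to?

2047-06-14 01:20:00

+10 hours from 2047-06-13 15:20:00 is 2047-06-14 01:20:00 (crosses midnight).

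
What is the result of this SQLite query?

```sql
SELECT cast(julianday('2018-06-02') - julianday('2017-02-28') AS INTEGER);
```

459

0 days remain in February 2017 after the 28th (28 − 28).
Full months from March 2017 through May 2018 contribute their day counts.
Then 2 days into June 2018.
Total: 0 + 31 + 30 + 31 + 30 + 31 + 31 + 30 + 31 + 30 + 31 + 31 + 28 + 31 + 30 + 31 + 2 = 459.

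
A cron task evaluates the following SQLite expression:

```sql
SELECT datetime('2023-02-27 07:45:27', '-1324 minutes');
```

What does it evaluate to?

1324 minutes = 22h 4m; -1324 minutes from 2023-02-27 07:45:27 is 2023-02-26 09:41:27 (crosses midnight).

2023-02-26 09:41:27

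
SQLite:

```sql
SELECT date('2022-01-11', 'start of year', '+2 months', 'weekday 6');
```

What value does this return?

`start of year` rewinds 2022-01-11 to 2022-01-01.
Adding +2 months to 2022-01-01 gives 2022-03-01.
`weekday 6` advances to the next Saturday; 2022-03-01 is a Tuesday, so it moves forward to 2022-03-05.

2022-03-05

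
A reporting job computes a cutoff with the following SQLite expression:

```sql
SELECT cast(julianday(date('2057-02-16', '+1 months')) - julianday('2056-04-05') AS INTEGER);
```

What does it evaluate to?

345

Adding +1 month to 2057-02-16 gives 2057-03-16.
25 days remain in April 2056 after the 5th (30 − 5).
Full months from May 2056 through February 2057 contribute their day counts.
Then 16 days into March 2057.
Total: 25 + 31 + 30 + 31 + 31 + 30 + 31 + 30 + 31 + 31 + 28 + 16 = 345.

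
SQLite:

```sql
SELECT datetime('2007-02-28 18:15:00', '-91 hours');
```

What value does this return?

2007-02-24 23:15:00

-91 hours from 2007-02-28 18:15:00 is 2007-02-24 23:15:00 (crosses midnight).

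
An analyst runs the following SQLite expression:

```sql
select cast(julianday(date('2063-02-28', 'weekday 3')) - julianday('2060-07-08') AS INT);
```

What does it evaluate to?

`weekday 3` advances to the next Wednesday; 2063-02-28 is already a Wednesday, so it stays at 2063-02-28.
23 days remain in July 2060 after the 8th (31 − 8).
Full months from August 2060 through January 2063 contribute their day counts.
Then 28 days into February 2063.
Total: 23 + 31 + 30 + 31 + 30 + 31 + 31 + 28 + 31 + 30 + 31 + 30 + 31 + 31 + 30 + 31 + 30 + 31 + 31 + 28 + 31 + 30 + 31 + 30 + 31 + 31 + 30 + 31 + 30 + 31 + 31 + 28 = 965.

965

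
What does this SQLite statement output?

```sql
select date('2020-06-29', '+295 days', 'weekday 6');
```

2021-04-24

Applying '+295 days' to 2020-06-29: counting 295 days forward gives 2021-04-20.
`weekday 6` advances to the next Saturday; 2021-04-20 is a Tuesday, so it moves forward to 2021-04-24.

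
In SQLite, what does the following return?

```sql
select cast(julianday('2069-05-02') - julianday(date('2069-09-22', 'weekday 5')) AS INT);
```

`weekday 5` advances to the next Friday; 2069-09-22 is a Sunday, so it moves forward to 2069-09-27.
29 days remain in May 2069 after the 2nd (31 − 2).
June 2069: 30 days.
July 2069: 31 days.
August 2069: 31 days.
Then 27 days into September 2069.
Total: 29 + 30 + 31 + 31 + 27 = 148.
The subtraction is earlier − later, so the result is −148 → -148.

-148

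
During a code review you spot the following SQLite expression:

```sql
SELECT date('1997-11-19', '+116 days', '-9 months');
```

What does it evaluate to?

Applying '+116 days' to 1997-11-19: counting 116 days forward gives 1998-03-15.
Adding -9 months to 1998-03-15 gives 1997-06-15.

1997-06-15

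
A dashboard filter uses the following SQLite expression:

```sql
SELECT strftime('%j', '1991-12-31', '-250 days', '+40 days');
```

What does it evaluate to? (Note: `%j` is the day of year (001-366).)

First apply '-250 days', '+40 days': 1991-12-31 → 1991-06-04.
Day-of-year for 1991-06-04: days since 1991-01-01 inclusive = 155, zero-padded to 155.

155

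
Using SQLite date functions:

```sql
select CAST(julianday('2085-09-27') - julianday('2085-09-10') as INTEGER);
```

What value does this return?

17

Both dates are in September 2085: 27 − 10 = 17.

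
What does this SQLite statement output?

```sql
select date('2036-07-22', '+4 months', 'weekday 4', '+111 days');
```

2037-03-18

Adding +4 months to 2036-07-22 gives 2036-11-22.
`weekday 4` advances to the next Thursday; 2036-11-22 is a Saturday, so it moves forward to 2036-11-27.
Applying '+111 days' to 2036-11-27: counting 111 days forward gives 2037-03-18.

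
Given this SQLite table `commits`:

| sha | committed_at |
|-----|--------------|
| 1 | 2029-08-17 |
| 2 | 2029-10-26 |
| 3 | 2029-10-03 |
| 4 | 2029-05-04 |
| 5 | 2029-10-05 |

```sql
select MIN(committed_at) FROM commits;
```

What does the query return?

2029-05-04

MIN over {2029-05-04, 2029-08-17, 2029-10-03, 2029-10-05, 2029-10-26}.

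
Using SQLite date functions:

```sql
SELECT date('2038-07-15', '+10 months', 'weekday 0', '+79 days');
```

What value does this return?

Adding +10 months to 2038-07-15 gives 2039-05-15.
`weekday 0` advances to the next Sunday; 2039-05-15 is already a Sunday, so it stays at 2039-05-15.
Applying '+79 days' to 2039-05-15: counting 79 days forward gives 2039-08-02.

2039-08-02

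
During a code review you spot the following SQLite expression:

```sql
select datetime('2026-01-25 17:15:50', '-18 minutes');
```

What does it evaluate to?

2026-01-25 16:57:50

-18 minutes from 2026-01-25 17:15:50 is 2026-01-25 16:57:50.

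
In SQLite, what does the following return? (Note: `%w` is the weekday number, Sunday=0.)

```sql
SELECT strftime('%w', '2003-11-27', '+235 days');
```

First apply '+235 days': 2003-11-27 → 2004-07-19.
2004-07-19 is a Monday; with Sunday=0 that is 1.

1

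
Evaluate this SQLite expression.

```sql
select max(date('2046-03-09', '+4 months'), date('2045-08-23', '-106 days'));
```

2046-07-09

date('2046-03-09', '+4 months') → 2046-07-09.
date('2045-08-23', '-106 days') → 2045-05-09.
Later of the two is 2046-07-09.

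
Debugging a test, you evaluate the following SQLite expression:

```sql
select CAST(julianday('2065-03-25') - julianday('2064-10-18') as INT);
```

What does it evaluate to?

158

13 days remain in October 2064 after the 18th (31 − 18).
November 2064: 30 days.
December 2064: 31 days.
January 2065: 31 days.
February 2065: 28 days.
Then 25 days into March 2065.
Total: 13 + 30 + 31 + 31 + 28 + 25 = 158.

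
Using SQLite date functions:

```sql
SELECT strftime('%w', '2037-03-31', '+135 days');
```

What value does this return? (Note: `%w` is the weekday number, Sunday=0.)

4

First apply '+135 days': 2037-03-31 → 2037-08-13.
2037-08-13 is a Thursday; with Sunday=0 that is 4.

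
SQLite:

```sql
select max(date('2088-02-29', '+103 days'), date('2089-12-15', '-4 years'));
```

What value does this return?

2088-06-11

date('2088-02-29', '+103 days') → 2088-06-11.
date('2089-12-15', '-4 years') → 2085-12-15.
Later of the two is 2088-06-11.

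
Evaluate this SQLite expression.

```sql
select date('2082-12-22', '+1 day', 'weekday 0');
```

Advancing 1 more day within December lands on 2082-12-23.
`weekday 0` advances to the next Sunday; 2082-12-23 is a Wednesday, so it moves forward to 2082-12-27.

2082-12-27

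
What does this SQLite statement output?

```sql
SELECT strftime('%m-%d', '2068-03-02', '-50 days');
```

First apply '-50 days': 2068-03-02 → 2068-01-12.
`%m-%d` extracts the month-day: 01-12.

01-12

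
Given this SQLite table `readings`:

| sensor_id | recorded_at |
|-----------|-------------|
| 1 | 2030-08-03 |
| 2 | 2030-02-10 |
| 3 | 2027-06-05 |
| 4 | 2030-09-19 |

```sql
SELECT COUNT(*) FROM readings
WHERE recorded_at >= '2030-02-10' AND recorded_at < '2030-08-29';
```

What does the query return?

Rows in [2030-02-10, 2030-08-29): 2030-08-03, 2030-02-10 → 2 rows.

2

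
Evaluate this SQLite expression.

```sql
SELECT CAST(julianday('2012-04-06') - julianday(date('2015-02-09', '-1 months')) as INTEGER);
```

-1008

Adding -1 month to 2015-02-09 gives 2015-01-09.
24 days remain in April 2012 after the 6th (30 − 6).
Full months from May 2012 through December 2014 contribute their day counts.
Then 9 days into January 2015.
Total: 24 + 31 + 30 + 31 + 31 + 30 + 31 + 30 + 31 + 31 + 28 + 31 + 30 + 31 + 30 + 31 + 31 + 30 + 31 + 30 + 31 + 31 + 28 + 31 + 30 + 31 + 30 + 31 + 31 + 30 + 31 + 30 + 31 + 9 = 1008.
The subtraction is earlier − later, so the result is −1008 → -1008.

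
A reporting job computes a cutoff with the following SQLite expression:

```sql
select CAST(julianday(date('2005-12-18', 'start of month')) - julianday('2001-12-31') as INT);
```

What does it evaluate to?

`start of month` rewinds 2005-12-18 to 2005-12-01.
0 days remain in December 2001 after the 31st (31 − 31).
Full months from January 2002 through November 2005 contribute their day counts.
Then 1 day into December 2005.
Total: 0 + 31 + 28 + 31 + 30 + 31 + 30 + 31 + 31 + 30 + 31 + 30 + 31 + 31 + 28 + 31 + 30 + 31 + 30 + 31 + 31 + 30 + 31 + 30 + 31 + 31 + 29 + 31 + 30 + 31 + 30 + 31 + 31 + 30 + 31 + 30 + 31 + 31 + 28 + 31 + 30 + 31 + 30 + 31 + 31 + 30 + 31 + 30 + 1 = 1431.

1431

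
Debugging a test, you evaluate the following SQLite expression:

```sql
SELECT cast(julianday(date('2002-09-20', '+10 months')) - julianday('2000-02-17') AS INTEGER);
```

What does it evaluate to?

1249

Adding +10 months to 2002-09-20 gives 2003-07-20.
12 days remain in February 2000 after the 17th (29 − 17).
Full months from March 2000 through June 2003 contribute their day counts.
Then 20 days into July 2003.
Total: 12 + 31 + 30 + 31 + 30 + 31 + 31 + 30 + 31 + 30 + 31 + 31 + 28 + 31 + 30 + 31 + 30 + 31 + 31 + 30 + 31 + 30 + 31 + 31 + 28 + 31 + 30 + 31 + 30 + 31 + 31 + 30 + 31 + 30 + 31 + 31 + 28 + 31 + 30 + 31 + 30 + 20 = 1249.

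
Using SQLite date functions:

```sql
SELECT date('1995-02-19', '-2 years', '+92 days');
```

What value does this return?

Adding -2 years to 1995-02-19 gives 1993-02-19.
Applying '+92 days' to 1993-02-19: counting 92 days forward gives 1993-05-22.

1993-05-22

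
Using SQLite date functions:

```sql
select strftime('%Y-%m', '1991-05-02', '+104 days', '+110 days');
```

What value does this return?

1991-12

First apply '+104 days', '+110 days': 1991-05-02 → 1991-12-02.
`%Y-%m` extracts the year-month: 1991-12.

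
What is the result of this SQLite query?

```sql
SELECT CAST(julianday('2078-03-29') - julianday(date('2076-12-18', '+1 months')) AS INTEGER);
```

435

Adding +1 month to 2076-12-18 gives 2077-01-18.
13 days remain in January 2077 after the 18th (31 − 18).
Full months from February 2077 through February 2078 contribute their day counts.
Then 29 days into March 2078.
Total: 13 + 28 + 31 + 30 + 31 + 30 + 31 + 31 + 30 + 31 + 30 + 31 + 31 + 28 + 29 = 435.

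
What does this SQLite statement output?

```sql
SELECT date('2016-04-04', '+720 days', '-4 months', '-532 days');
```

2016-06-11

Applying '+720 days' to 2016-04-04: counting 720 days forward gives 2018-03-25.
Adding -4 months to 2018-03-25 gives 2017-11-25.
Applying '-532 days' to 2017-11-25: counting 532 days back gives 2016-06-11.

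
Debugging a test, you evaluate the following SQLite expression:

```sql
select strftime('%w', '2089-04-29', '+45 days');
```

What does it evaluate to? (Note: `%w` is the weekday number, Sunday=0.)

1

First apply '+45 days': 2089-04-29 → 2089-06-13.
2089-06-13 is a Monday; with Sunday=0 that is 1.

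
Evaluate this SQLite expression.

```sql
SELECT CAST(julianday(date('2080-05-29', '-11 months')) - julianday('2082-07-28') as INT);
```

-1125

Adding -11 months to 2080-05-29 gives 2079-06-29.
1 day remains in June 2079 after the 29th (30 − 29).
Full months from July 2079 through June 2082 contribute their day counts.
Then 28 days into July 2082.
Total: 1 + 31 + 31 + 30 + 31 + 30 + 31 + 31 + 29 + 31 + 30 + 31 + 30 + 31 + 31 + 30 + 31 + 30 + 31 + 31 + 28 + 31 + 30 + 31 + 30 + 31 + 31 + 30 + 31 + 30 + 31 + 31 + 28 + 31 + 30 + 31 + 30 + 28 = 1125.
The subtraction is earlier − later, so the result is −1125 → -1125.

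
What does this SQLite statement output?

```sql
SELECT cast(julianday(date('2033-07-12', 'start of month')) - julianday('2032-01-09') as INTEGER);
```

`start of month` rewinds 2033-07-12 to 2033-07-01.
22 days remain in January 2032 after the 9th (31 − 9).
Full months from February 2032 through June 2033 contribute their day counts.
Then 1 day into July 2033.
Total: 22 + 29 + 31 + 30 + 31 + 30 + 31 + 31 + 30 + 31 + 30 + 31 + 31 + 28 + 31 + 30 + 31 + 30 + 1 = 539.

539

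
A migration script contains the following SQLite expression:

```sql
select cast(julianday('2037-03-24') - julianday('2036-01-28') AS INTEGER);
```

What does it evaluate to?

421

3 days remain in January 2036 after the 28th (31 − 28).
Full months from February 2036 through February 2037 contribute their day counts.
Then 24 days into March 2037.
Total: 3 + 29 + 31 + 30 + 31 + 30 + 31 + 31 + 30 + 31 + 30 + 31 + 31 + 28 + 24 = 421.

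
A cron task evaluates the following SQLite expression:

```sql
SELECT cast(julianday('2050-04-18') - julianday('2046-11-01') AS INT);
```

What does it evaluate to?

1264

29 days remain in November 2046 after the 1st (30 − 1).
Full months from December 2046 through March 2050 contribute their day counts.
Then 18 days into April 2050.
Total: 29 + 31 + 31 + 28 + 31 + 30 + 31 + 30 + 31 + 31 + 30 + 31 + 30 + 31 + 31 + 29 + 31 + 30 + 31 + 30 + 31 + 31 + 30 + 31 + 30 + 31 + 31 + 28 + 31 + 30 + 31 + 30 + 31 + 31 + 30 + 31 + 30 + 31 + 31 + 28 + 31 + 18 = 1264.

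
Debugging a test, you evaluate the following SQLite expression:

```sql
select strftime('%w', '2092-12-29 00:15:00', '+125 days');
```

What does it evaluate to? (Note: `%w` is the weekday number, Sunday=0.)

0

First apply '+125 days': 2092-12-29 00:15:00 → 2093-05-03 00:15:00.
2093-05-03 is a Sunday; with Sunday=0 that is 0.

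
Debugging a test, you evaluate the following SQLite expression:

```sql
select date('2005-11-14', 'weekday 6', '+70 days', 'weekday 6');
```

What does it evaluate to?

2006-01-28

`weekday 6` advances to the next Saturday; 2005-11-14 is a Monday, so it moves forward to 2005-11-19.
Applying '+70 days' to 2005-11-19: counting 70 days forward gives 2006-01-28.
`weekday 6` advances to the next Saturday; 2006-01-28 is already a Saturday, so it stays at 2006-01-28.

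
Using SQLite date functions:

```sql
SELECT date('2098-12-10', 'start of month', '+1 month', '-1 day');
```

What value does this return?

2098-12-31

`start of month` rewinds 2098-12-10 to 2098-12-01.
Adding +1 month to 2098-12-01 gives 2099-01-01.
Going back 1 day from 2099-01-01 reaches 2098-12-31 (last day of December, 31 days).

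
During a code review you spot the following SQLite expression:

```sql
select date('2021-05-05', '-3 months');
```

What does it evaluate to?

2021-02-05

Adding -3 months to 2021-05-05 gives 2021-02-05.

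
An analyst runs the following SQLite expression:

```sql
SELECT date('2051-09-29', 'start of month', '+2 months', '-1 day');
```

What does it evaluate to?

`start of month` rewinds 2051-09-29 to 2051-09-01.
Adding +2 months to 2051-09-01 gives 2051-11-01.
Going back 1 day from 2051-11-01 reaches 2051-10-31 (last day of October, 31 days).

2051-10-31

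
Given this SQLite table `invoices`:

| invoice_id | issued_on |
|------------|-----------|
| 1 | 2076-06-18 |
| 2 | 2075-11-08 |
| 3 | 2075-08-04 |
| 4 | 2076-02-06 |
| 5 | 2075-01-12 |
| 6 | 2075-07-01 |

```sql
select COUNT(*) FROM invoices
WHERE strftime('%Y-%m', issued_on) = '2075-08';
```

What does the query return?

1

Rows with year-month 2075-08: 2075-08-04 → 1.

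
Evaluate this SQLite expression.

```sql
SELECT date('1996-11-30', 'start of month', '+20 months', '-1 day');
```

`start of month` rewinds 1996-11-30 to 1996-11-01.
Adding +20 months to 1996-11-01 gives 1998-07-01.
Going back 1 day from 1998-07-01 reaches 1998-06-30 (last day of June, 30 days).

1998-06-30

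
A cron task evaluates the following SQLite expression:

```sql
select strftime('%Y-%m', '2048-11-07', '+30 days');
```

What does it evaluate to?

First apply '+30 days': 2048-11-07 → 2048-12-07.
`%Y-%m` extracts the year-month: 2048-12.

2048-12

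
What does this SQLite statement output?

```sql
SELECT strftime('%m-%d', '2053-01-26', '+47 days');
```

First apply '+47 days': 2053-01-26 → 2053-03-14.
`%m-%d` extracts the month-day: 03-14.

03-14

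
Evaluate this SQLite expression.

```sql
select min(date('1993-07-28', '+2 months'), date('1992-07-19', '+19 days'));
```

date('1993-07-28', '+2 months') → 1993-09-28.
date('1992-07-19', '+19 days') → 1992-08-07.
Earlier of the two is 1992-08-07.

1992-08-07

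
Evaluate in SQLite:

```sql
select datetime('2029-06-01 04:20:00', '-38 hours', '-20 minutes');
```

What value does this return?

2029-05-30 14:00:00

-38 hours from 2029-06-01 04:20:00 is 2029-05-30 14:20:00 (crosses midnight).
-20 minutes from 2029-05-30 14:20:00 is 2029-05-30 14:00:00.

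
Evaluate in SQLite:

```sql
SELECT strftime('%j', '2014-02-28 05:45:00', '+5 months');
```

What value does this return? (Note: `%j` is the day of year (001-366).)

First apply '+5 months': 2014-02-28 05:45:00 → 2014-07-28 05:45:00.
Day-of-year for 2014-07-28: days since 2014-01-01 inclusive = 209, zero-padded to 209.

209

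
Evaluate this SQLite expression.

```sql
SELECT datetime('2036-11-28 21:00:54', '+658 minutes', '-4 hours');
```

658 minutes = 10h 58m; +658 minutes from 2036-11-28 21:00:54 is 2036-11-29 07:58:54 (crosses midnight).
-4 hours from 2036-11-29 07:58:54 is 2036-11-29 03:58:54.

2036-11-29 03:58:54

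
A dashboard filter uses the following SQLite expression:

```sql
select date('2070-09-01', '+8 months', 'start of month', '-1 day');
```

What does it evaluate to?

Adding +8 months to 2070-09-01 gives 2071-05-01.
`start of month` rewinds 2071-05-01 to 2071-05-01.
Going back 1 day from 2071-05-01 reaches 2071-04-30 (last day of April, 30 days).

2071-04-30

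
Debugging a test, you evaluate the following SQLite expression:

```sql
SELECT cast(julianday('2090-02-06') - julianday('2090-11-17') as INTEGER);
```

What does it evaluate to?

-284

22 days remain in February 2090 after the 6th (28 − 6).
Full months from March 2090 through October 2090 contribute their day counts.
Then 17 days into November 2090.
Total: 22 + 31 + 30 + 31 + 30 + 31 + 31 + 30 + 31 + 17 = 284.
The subtraction is earlier − later, so the result is −284 → -284.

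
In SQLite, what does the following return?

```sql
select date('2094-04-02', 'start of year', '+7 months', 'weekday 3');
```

`start of year` rewinds 2094-04-02 to 2094-01-01.
Adding +7 months to 2094-01-01 gives 2094-08-01.
`weekday 3` advances to the next Wednesday; 2094-08-01 is a Sunday, so it moves forward to 2094-08-04.

2094-08-04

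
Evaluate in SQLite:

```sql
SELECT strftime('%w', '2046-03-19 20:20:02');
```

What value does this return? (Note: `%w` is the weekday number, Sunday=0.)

1

2046-03-19 is a Monday; with Sunday=0 that is 1.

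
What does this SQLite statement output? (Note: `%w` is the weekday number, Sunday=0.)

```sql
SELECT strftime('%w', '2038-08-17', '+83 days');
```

First apply '+83 days': 2038-08-17 → 2038-11-08.
2038-11-08 is a Monday; with Sunday=0 that is 1.

1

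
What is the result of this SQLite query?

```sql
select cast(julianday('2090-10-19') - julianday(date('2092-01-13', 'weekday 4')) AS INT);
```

-455

`weekday 4` advances to the next Thursday; 2092-01-13 is a Sunday, so it moves forward to 2092-01-17.
12 days remain in October 2090 after the 19th (31 − 19).
Full months from November 2090 through December 2091 contribute their day counts.
Then 17 days into January 2092.
Total: 12 + 30 + 31 + 31 + 28 + 31 + 30 + 31 + 30 + 31 + 31 + 30 + 31 + 30 + 31 + 17 = 455.
The subtraction is earlier − later, so the result is −455 → -455.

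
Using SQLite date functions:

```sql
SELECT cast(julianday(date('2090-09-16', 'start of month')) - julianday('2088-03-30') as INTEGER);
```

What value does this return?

`start of month` rewinds 2090-09-16 to 2090-09-01.
1 day remains in March 2088 after the 30th (31 − 30).
Full months from April 2088 through August 2090 contribute their day counts.
Then 1 day into September 2090.
Total: 1 + 30 + 31 + 30 + 31 + 31 + 30 + 31 + 30 + 31 + 31 + 28 + 31 + 30 + 31 + 30 + 31 + 31 + 30 + 31 + 30 + 31 + 31 + 28 + 31 + 30 + 31 + 30 + 31 + 31 + 1 = 885.

885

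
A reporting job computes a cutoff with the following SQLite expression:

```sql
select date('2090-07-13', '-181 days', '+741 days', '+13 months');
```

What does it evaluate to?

2093-02-24

Applying '-181 days' to 2090-07-13: counting 181 days back gives 2090-01-13.
Applying '+741 days' to 2090-01-13: counting 741 days forward gives 2092-01-24.
Adding +13 months to 2092-01-24 gives 2093-02-24.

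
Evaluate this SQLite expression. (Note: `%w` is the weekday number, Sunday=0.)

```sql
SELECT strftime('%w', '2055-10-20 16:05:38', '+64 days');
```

4

First apply '+64 days': 2055-10-20 16:05:38 → 2055-12-23 16:05:38.
2055-12-23 is a Thursday; with Sunday=0 that is 4.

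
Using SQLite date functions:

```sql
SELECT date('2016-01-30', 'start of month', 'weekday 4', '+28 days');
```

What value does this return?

2016-02-04

`start of month` rewinds 2016-01-30 to 2016-01-01.
`weekday 4` advances to the next Thursday; 2016-01-01 is a Friday, so it moves forward to 2016-01-07.
January 2016 has 31 days; 24 remain after the 7th, so 25 days reach 2016-02-01.
Advancing 3 more days within February lands on 2016-02-04.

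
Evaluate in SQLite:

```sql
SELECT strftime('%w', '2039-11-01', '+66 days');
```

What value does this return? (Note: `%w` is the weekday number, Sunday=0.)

5

First apply '+66 days': 2039-11-01 → 2040-01-06.
2040-01-06 is a Friday; with Sunday=0 that is 5.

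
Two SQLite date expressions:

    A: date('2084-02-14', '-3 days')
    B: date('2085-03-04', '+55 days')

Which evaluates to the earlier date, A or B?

A = 2084-02-11.
B = 2085-04-28.
A is earlier.

A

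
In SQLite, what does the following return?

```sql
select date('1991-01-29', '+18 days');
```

January 1991 has 31 days; 2 remain after the 29th, so 3 days reach 1991-02-01.
Advancing 15 more days within February lands on 1991-02-16.

1991-02-16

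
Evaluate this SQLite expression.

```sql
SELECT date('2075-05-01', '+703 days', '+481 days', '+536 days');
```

Applying '+703 days' to 2075-05-01: counting 703 days forward gives 2077-04-03.
Applying '+481 days' to 2077-04-03: counting 481 days forward gives 2078-07-28.
Applying '+536 days' to 2078-07-28: counting 536 days forward gives 2080-01-15.

2080-01-15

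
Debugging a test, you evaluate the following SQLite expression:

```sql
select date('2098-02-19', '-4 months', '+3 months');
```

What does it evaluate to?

2098-01-19

Adding -4 months to 2098-02-19 gives 2097-10-19.
Adding +3 months to 2097-10-19 gives 2098-01-19.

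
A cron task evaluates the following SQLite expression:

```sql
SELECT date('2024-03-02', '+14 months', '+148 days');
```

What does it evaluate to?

2025-09-27

Adding +14 months to 2024-03-02 gives 2025-05-02.
Applying '+148 days' to 2025-05-02: counting 148 days forward gives 2025-09-27.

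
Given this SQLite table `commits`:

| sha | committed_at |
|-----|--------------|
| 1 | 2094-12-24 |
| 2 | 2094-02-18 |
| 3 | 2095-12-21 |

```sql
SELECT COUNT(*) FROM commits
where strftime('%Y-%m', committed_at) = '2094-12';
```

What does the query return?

Rows with year-month 2094-12: 2094-12-24 → 1.

1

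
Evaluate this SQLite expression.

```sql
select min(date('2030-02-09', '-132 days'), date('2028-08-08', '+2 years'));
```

2029-09-30

date('2030-02-09', '-132 days') → 2029-09-30.
date('2028-08-08', '+2 years') → 2030-08-08.
Earlier of the two is 2029-09-30.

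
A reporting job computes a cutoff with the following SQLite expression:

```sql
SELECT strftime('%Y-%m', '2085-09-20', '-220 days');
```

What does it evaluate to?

2085-02

First apply '-220 days': 2085-09-20 → 2085-02-12.
`%Y-%m` extracts the year-month: 2085-02.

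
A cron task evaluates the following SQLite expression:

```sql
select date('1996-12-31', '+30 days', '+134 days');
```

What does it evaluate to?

December 1996 has 31 days; 0 remain after the 31st, so 1 days reach 1997-01-01.
Advancing 29 more days within January lands on 1997-01-30.
Applying '+134 days' to 1997-01-30: counting 134 days forward gives 1997-06-13.

1997-06-13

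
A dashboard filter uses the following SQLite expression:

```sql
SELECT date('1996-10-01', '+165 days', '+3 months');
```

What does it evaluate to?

Applying '+165 days' to 1996-10-01: counting 165 days forward gives 1997-03-15.
Adding +3 months to 1997-03-15 gives 1997-06-15.

1997-06-15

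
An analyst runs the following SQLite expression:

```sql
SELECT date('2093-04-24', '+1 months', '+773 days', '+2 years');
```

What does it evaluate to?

2097-07-06

Adding +1 month to 2093-04-24 gives 2093-05-24.
Applying '+773 days' to 2093-05-24: counting 773 days forward gives 2095-07-06.
Adding +2 years to 2095-07-06 gives 2097-07-06.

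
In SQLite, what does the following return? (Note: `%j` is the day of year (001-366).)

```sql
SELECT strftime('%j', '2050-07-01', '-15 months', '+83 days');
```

First apply '-15 months', '+83 days': 2050-07-01 → 2049-06-23.
Day-of-year for 2049-06-23: days since 2049-01-01 inclusive = 174, zero-padded to 174.

174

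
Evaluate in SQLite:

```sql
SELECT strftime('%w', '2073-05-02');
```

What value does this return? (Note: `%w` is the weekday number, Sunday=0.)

2073-05-02 is a Tuesday; with Sunday=0 that is 2.

2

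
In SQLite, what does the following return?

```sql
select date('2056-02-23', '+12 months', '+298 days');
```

2057-12-18

Adding +12 months to 2056-02-23 gives 2057-02-23.
Applying '+298 days' to 2057-02-23: counting 298 days forward gives 2057-12-18.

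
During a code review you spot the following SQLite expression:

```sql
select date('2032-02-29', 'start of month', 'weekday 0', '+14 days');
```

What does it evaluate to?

2032-02-15

`start of month` rewinds 2032-02-29 to 2032-02-01.
`weekday 0` advances to the next Sunday; 2032-02-01 is already a Sunday, so it stays at 2032-02-01.
Advancing 14 more days within February lands on 2032-02-15.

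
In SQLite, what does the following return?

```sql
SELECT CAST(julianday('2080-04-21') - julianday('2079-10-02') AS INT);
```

29 days remain in October 2079 after the 2nd (31 − 2).
November 2079: 30 days.
December 2079: 31 days.
January 2080: 31 days.
February 2080: 29 days (leap year).
March 2080: 31 days.
Then 21 days into April 2080.
Total: 29 + 30 + 31 + 31 + 29 + 31 + 21 = 202.

202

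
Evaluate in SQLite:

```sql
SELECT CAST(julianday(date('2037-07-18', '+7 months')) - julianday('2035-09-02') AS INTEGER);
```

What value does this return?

900

Adding +7 months to 2037-07-18 gives 2038-02-18.
28 days remain in September 2035 after the 2nd (30 − 2).
Full months from October 2035 through January 2038 contribute their day counts.
Then 18 days into February 2038.
Total: 28 + 31 + 30 + 31 + 31 + 29 + 31 + 30 + 31 + 30 + 31 + 31 + 30 + 31 + 30 + 31 + 31 + 28 + 31 + 30 + 31 + 30 + 31 + 31 + 30 + 31 + 30 + 31 + 31 + 18 = 900.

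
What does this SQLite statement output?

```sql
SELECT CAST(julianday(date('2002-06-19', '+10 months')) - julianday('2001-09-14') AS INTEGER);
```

Adding +10 months to 2002-06-19 gives 2003-04-19.
16 days remain in September 2001 after the 14th (30 − 14).
Full months from October 2001 through March 2003 contribute their day counts.
Then 19 days into April 2003.
Total: 16 + 31 + 30 + 31 + 31 + 28 + 31 + 30 + 31 + 30 + 31 + 31 + 30 + 31 + 30 + 31 + 31 + 28 + 31 + 19 = 582.

582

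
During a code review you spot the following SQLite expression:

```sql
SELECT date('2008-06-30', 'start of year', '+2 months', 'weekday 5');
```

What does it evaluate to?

2008-03-07

`start of year` rewinds 2008-06-30 to 2008-01-01.
Adding +2 months to 2008-01-01 gives 2008-03-01.
`weekday 5` advances to the next Friday; 2008-03-01 is a Saturday, so it moves forward to 2008-03-07.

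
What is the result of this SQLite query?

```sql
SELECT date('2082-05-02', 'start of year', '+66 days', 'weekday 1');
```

2082-03-09

`start of year` rewinds 2082-05-02 to 2082-01-01.
Applying '+66 days' to 2082-01-01: counting 66 days forward gives 2082-03-08.
`weekday 1` advances to the next Monday; 2082-03-08 is a Sunday, so it moves forward to 2082-03-09.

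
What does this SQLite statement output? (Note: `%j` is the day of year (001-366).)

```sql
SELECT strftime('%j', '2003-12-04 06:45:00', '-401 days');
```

302

First apply '-401 days': 2003-12-04 06:45:00 → 2002-10-29 06:45:00.
Day-of-year for 2002-10-29: days since 2002-01-01 inclusive = 302, zero-padded to 302.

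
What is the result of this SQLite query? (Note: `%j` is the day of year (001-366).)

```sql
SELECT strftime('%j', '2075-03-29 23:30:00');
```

088

Day-of-year for 2075-03-29: days since 2075-01-01 inclusive = 88, zero-padded to 088.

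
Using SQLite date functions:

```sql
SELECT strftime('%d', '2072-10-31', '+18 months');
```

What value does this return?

First apply '+18 months': 2072-10-31 → 2074-05-01.
`%d` extracts the 2-digit day of month: 01.

01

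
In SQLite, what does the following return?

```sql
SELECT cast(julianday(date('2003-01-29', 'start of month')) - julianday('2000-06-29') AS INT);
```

`start of month` rewinds 2003-01-29 to 2003-01-01.
1 day remains in June 2000 after the 29th (30 − 29).
Full months from July 2000 through December 2002 contribute their day counts.
Then 1 day into January 2003.
Total: 1 + 31 + 31 + 30 + 31 + 30 + 31 + 31 + 28 + 31 + 30 + 31 + 30 + 31 + 31 + 30 + 31 + 30 + 31 + 31 + 28 + 31 + 30 + 31 + 30 + 31 + 31 + 30 + 31 + 30 + 31 + 1 = 916.

916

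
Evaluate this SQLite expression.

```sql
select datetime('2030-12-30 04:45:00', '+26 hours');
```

2030-12-31 06:45:00

+26 hours from 2030-12-30 04:45:00 is 2030-12-31 06:45:00 (crosses midnight).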